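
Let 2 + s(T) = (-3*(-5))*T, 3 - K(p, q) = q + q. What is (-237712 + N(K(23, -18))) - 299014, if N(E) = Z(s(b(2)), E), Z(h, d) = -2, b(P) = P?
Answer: -536728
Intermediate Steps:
K(p, q) = 3 - 2*q (K(p, q) = 3 - (q + q) = 3 - 2*q)
s(T) = -2 + 15*T (s(T) = -2 + (-3*(-5))*T = -2 + 15*T)
N(E) = -2
(-237712 + N(K(23, -18))) - 299014 = (-237712 - 2) - 299014 = -237714 - 299014 = -536728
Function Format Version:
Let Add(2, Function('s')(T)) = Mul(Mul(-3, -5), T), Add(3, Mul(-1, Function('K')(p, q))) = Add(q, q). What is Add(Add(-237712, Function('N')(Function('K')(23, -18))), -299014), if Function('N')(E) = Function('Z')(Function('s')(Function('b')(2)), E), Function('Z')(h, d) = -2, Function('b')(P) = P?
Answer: -536728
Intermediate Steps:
Function('K')(p, q) = Add(3, Mul(-2, q)) (Function('K')(p, q) = Add(3, Mul(-1, Add(q, q))) = Add(3, Mul(-1, Mul(2, q))) = Add(3, Mul(-2, q)))
Function('s')(T) = Add(-2, Mul(15, T)) (Function('s')(T) = Add(-2, Mul(Mul(-3, -5), T)) = Add(-2, Mul(15, T)))
Function('N')(E) = -2
Add(Add(-237712, Function('N')(Function('K')(23, -18))), -299014) = Add(Add(-237712, -2), -299014) = Add(-237714, -299014) = -536728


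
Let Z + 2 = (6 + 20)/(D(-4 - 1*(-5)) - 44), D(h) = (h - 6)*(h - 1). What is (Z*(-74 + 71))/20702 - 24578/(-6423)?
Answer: 11195000965/2925316812 ≈ 3.8269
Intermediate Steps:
D(h) = (-1 + h)*(-6 + h) (D(h) = (-6 + h)*(-1 + h) = (-1 + h)*(-6 + h))
Z = -57/22 (Z = -2 + (6 + 20)/((6 + (-4 - 1*(-5))² - 7*(-4 - 1*(-5))) - 44) = -2 + 26/((6 + (-4 + 5)² - 7*(-4 + 5)) - 44) = -2 + 26/((6 + 1² - 7*1) - 44) = -2 + 26/((6 + 1 - 7) - 44) = -2 + 26/(0 - 44) = -2 + 26/(-44) = -2 + 26*(-1/44) = -2 - 13/22 = -57/22 ≈ -2.5909)
(Z*(-74 + 71))/20702 - 24578/(-6423) = -57*(-74 + 71)/22/20702 - 24578/(-6423) = -57/22*(-3)*(1/20702) - 24578*(-1/6423) = (171/22)*(1/20702) + 24578/6423 = 171/455444 + 24578/6423 = 11195000965/2925316812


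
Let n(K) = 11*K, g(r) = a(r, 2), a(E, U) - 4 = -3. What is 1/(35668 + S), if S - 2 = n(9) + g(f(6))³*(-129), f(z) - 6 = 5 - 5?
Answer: 1/35640 ≈ 2.8058e-5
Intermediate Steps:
a(E, U) = 1 (a(E, U) = 4 - 3 = 1)
f(z) = 6 (f(z) = 6 + (5 - 5) = 6 + 0 = 6)
g(r) = 1
S = -28 (S = 2 + (11*9 + 1³*(-129)) = 2 + (99 + 1*(-129)) = 2 + (99 - 129) = 2 - 30 = -28)
1/(35668 + S) = 1/(35668 - 28) = 1/35640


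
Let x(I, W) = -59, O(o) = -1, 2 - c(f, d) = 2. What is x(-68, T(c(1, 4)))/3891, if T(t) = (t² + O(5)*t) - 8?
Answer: -59/3891 ≈ -0.015163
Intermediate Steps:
c(f, d) = 0 (c(f, d) = 2 - 1*2 = 2 - 2 = 0)
T(t) = -8 + t² - t (T(t) = (t² - t) - 8 = -8 + t² - t)
x(-68, T(c(1, 4)))/3891 = -59/3891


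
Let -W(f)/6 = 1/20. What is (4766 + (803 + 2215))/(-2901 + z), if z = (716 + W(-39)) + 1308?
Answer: -77840/8773 ≈ -8.8727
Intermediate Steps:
W(f) = -3/10 (W(f) = -6/20 = -6*1/20 = -3/10)
z = 20237/10 (z = (716 - 3/10) + 1308 = 7157/10 + 1308 = 20237/10 ≈ 2023.7)
(4766 + (803 + 2215))/(-2901 + z) = (4766 + (803 + 2215))/(-2901 + 20237/10) = (4766 + 3018)/(-8773/10) = 7784*(-10/8773) = -77840/8773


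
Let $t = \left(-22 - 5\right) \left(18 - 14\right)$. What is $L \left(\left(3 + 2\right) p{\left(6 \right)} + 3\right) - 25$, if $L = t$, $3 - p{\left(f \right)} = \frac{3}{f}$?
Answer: $-1699$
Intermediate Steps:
$p{\left(f \right)} = 3 - \frac{3}{f}$
$t = -108$ ($t = \left(-27\right) 4 = -108$)
$L = -108$
$L \left(\left(3 + 2\right) p{\left(6 \right)} + 3\right) - 25 = - 108 \left(\left(3 + 2\right) \left(3 - \frac{3}{6}\right) + 3\right) - 25 = - 108 \left(5 \left(3 - \frac{1}{2}\right) + 3\right) - 25 = - 108 \left(5 \cdot \frac{5}{2} + 3\right) - 25 = - 108 \left(\frac{25}{2} + 3\right) - 25 = \left(-108\right) \frac{31}{2} - 25 = -1674 - 25 = -1699$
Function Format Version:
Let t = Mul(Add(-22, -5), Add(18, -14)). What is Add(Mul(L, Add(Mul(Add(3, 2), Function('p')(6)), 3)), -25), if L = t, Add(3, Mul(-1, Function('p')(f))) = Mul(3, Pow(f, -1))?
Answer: -1699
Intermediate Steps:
Function('p')(f) = Add(3, Mul(-3, Pow(f, -1))) (Function('p')(f) = Add(3, Mul(-1, Mul(3, Pow(f, -1)))) = Add(3, Mul(-3, Pow(f, -1))))
t = -108 (t = Mul(-27, 4) = -108)
L = -108
Add(Mul(L, Add(Mul(Add(3, 2), Function('p')(6)), 3)), -25) = Add(Mul(-108, Add(Mul(Add(3, 2), Add(3, Mul(-3, Pow(6, -1)))), 3)), -25) = Add(Mul(-108, Add(Mul(5, Add(3, Mul(-3, Rational(1, 6)))), 3)), -25) = Add(Mul(-108, Add(Mul(5, Add(3, Rational(-1, 2))), 3)), -25) = Add(Mul(-108, Add(Mul(5, Rational(5, 2)), 3)), -25) = Add(Mul(-108, Add(Rational(25, 2), 3)), -25) = Add(Mul(-108, Rational(31, 2)), -25) = Add(-1674, -25) = -1699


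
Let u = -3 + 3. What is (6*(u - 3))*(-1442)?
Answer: 25956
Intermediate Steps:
u = 0
(6*(u - 3))*(-1442) = (6*(0 - 3))*(-1442) = (6*(-3))*(-1442) = -18*(-1442) = 25956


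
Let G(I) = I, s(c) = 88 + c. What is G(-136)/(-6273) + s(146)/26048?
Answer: 147365/4805856 ≈ 0.030664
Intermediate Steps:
G(-136)/(-6273) + s(146)/26048 = -136/(-6273) + (88 + 146)/26048 = -136*(-1/6273) + 234*(1/26048) = 8/369 + 117/13024 = 147365/4805856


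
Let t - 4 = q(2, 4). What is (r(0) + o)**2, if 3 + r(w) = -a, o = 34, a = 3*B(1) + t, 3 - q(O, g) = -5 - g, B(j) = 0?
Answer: 225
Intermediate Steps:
q(O, g) = 8 + g (q(O, g) = 3 - (-5 - g) = 3 + (5 + g) = 8 + g)
t = 16 (t = 4 + (8 + 4) = 4 + 12 = 16)
a = 16 (a = 3*0 + 16 = 0 + 16 = 16)
r(w) = -19 (r(w) = -3 - 1*16 = -3 - 16 = -19)
(r(0) + o)**2 = (-19 + 34)**2 = 15**2 = 225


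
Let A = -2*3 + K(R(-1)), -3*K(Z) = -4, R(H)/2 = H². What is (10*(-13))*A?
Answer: 1820/3 ≈ 606.67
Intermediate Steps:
R(H) = 2*H²
K(Z) = 4/3 (K(Z) = -⅓*(-4) = 4/3)
A = -14/3 (A = -2*3 + 4/3 = -6 + 4/3 = -14/3 ≈ -4.6667)
(10*(-13))*A = (10*(-13))*(-14/3) = -130*(-14/3) = 1820/3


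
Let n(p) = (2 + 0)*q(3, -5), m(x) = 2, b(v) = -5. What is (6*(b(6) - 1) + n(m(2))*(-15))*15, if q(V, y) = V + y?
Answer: 360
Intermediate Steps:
n(p) = -4 (n(p) = (2 + 0)*(3 - 5) = 2*(-2) = -4)
(6*(b(6) - 1) + n(m(2))*(-15))*15 = (6*(-5 - 1) - 4*(-15))*15 = (6*(-6) + 60)*15 = (-36 + 60)*15 = 24*15 = 360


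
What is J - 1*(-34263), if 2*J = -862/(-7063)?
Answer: 242000000/7063 ≈ 34263.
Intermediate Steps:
J = 431/7063 (J = (-862/(-7063))/2 = (-862*(-1/7063))/2 = (½)*(862/7063) = 431/7063 ≈ 0.061022)
J - 1*(-34263) = 431/7063 - 1*(-34263) = 431/7063 + 34263 = 242000000/7063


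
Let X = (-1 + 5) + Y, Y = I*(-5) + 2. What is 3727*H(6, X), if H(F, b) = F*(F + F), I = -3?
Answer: 268344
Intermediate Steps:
Y = 17 (Y = -3*(-5) + 2 = 15 + 2 = 17)
X = 21 (X = (-1 + 5) + 17 = 4 + 17 = 21)
H(F, b) = 2*F² (H(F, b) = F*(2*F) = 2*F²)
3727*H(6, X) = 3727*(2*6²) = 3727*(2*36) = 3727*72 = 268344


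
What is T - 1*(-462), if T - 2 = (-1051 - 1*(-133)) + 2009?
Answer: 1555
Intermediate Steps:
T = 1093 (T = 2 + ((-1051 - 1*(-133)) + 2009) = 2 + ((-1051 + 133) + 2009) = 2 + (-918 + 2009) = 2 + 1091 = 1093)
T - 1*(-462) = 1093 - 1*(-462) = 1093 + 462 = 1555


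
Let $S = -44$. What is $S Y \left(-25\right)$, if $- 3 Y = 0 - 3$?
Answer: $1100$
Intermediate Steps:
$Y = 1$ ($Y = - \frac{0 - 3}{3} = \left(- \frac{1}{3}\right) \left(-3\right) = 1$)
$S Y \left(-25\right) = \left(-44\right) 1 \left(-25\right) = \left(-44\right) \left(-25\right) = 1100$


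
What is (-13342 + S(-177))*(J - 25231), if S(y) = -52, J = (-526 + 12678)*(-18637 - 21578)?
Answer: 6545887699934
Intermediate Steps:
J = -488692680 (J = 12152*(-40215) = -488692680)
(-13342 + S(-177))*(J - 25231) = (-13342 - 52)*(-488692680 - 25231) = -13394*(-488717911) = 6545887699934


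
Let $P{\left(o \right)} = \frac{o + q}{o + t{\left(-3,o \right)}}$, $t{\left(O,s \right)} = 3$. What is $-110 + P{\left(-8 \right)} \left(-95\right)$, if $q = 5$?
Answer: $-167$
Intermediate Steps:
$P{\left(o \right)} = \frac{5 + o}{3 + o}$ ($P{\left(o \right)} = \frac{o + 5}{o + 3} = \frac{5 + o}{3 + o}$)
$-110 + P{\left(-8 \right)} \left(-95\right) = -110 + \frac{5 - 8}{3 - 8} \left(-95\right) = -110 + \frac{1}{-5} \left(-3\right) \left(-95\right) = -110 + \left(- \frac{1}{5}\right) \left(-3\right) \left(-95\right) = -110 + \frac{3}{5} \left(-95\right) = -110 - 57 = -167$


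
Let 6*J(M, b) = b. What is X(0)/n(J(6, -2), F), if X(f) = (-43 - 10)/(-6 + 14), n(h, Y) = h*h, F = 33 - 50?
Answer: -477/8 ≈ -59.625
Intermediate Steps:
J(M, b) = b/6
F = -17
n(h, Y) = h**2
X(f) = -53/8
X(0)/n(J(6, -2), F) = -53/(8*(((1/6)*(-2))**2)) = -53/(8*((-1/3)**2)) = -53/(8*1/9) = -53/8*9 = -477/8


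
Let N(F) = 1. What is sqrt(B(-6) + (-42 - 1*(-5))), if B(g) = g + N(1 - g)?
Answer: I*sqrt(42) ≈ 6.4807*I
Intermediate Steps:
B(g) = 1 + g (B(g) = g + 1 = 1 + g)
sqrt(B(-6) + (-42 - 1*(-5))) = sqrt((1 - 6) + (-42 - 1*(-5))) = sqrt(-5 + (-42 + 5)) = sqrt(-5 - 37) = sqrt(-42) = I*sqrt(42)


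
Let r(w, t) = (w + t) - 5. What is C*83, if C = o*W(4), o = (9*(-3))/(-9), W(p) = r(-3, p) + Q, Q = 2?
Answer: -498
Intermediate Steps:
r(w, t) = -5 + t + w (r(w, t) = (t + w) - 5 = -5 + t + w)
W(p) = -6 + p (W(p) = (-5 + p - 3) + 2 = (-8 + p) + 2 = -6 + p)
o = 3 (o = -27*(-⅑) = 3)
C = -6 (C = 3*(-6 + 4) = 3*(-2) = -6)
C*83 = -6*83 = -498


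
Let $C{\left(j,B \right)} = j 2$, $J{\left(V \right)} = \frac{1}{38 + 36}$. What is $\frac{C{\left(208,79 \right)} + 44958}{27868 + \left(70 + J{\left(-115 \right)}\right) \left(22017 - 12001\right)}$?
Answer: $\frac{839419}{13488782} \approx 0.062231$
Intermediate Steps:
$J{\left(V \right)} = \frac{1}{74}$
$C{\left(j,B \right)} = 2 j$
$\frac{C{\left(208,79 \right)} + 44958}{27868 + \left(70 + J{\left(-115 \right)}\right) \left(22017 - 12001\right)} = \frac{2 \cdot 208 + 44958}{27868 + \left(70 + \frac{1}{74}\right) \left(22017 - 12001\right)} = \frac{416 + 44958}{27868 + \frac{5181}{74} \cdot 10016} = \frac{45374}{27868 + \frac{25946448}{37}} = \frac{45374}{\frac{26977564}{37}} = 45374 \cdot \frac{37}{26977564} = \frac{839419}{13488782}$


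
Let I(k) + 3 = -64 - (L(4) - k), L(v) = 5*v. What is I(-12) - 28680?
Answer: -28779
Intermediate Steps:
I(k) = -87 + k (I(k) = -3 + (-64 - (5*4 - k)) = -3 + (-64 - (20 - k)) = -3 + (-64 + (-20 + k)) = -3 + (-84 + k) = -87 + k)
I(-12) - 28680 = (-87 - 12) - 28680 = -99 - 28680 = -28779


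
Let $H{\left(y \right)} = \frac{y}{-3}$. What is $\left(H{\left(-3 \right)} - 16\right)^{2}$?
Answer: $225$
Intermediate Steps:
$H{\left(y \right)} = - \frac{y}{3}$ ($H{\left(y \right)} = y \left(- \frac{1}{3}\right) = - \frac{y}{3}$)
$\left(H{\left(-3 \right)} - 16\right)^{2} = \left(\left(- \frac{1}{3}\right) \left(-3\right) - 16\right)^{2} = \left(1 - 16\right)^{2} = \left(-15\right)^{2} = 225$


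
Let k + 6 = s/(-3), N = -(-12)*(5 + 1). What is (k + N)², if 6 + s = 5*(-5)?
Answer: 52441/9 ≈ 5826.8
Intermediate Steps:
s = -31 (s = -6 + 5*(-5) = -6 - 25 = -31)
N = 72 (N = -(-12)*6 = -3*(-24) = 72)
k = 13/3 (k = -6 - 31/(-3) = -6 - 31*(-⅓) = -6 + 31/3 = 13/3 ≈ 4.3333)
(k + N)² = (13/3 + 72)² = (229/3)² = 52441/9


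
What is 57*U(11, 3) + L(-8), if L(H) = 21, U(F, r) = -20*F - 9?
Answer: -13032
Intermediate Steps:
U(F, r) = -9 - 20*F
57*U(11, 3) + L(-8) = 57*(-9 - 20*11) + 21 = 57*(-9 - 220) + 21 = 57*(-229) + 21 = -13053 + 21 = -13032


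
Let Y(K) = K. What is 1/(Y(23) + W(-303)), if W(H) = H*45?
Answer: -1/13612 ≈ -7.3465e-5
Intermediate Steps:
W(H) = 45*H
1/(Y(23) + W(-303)) = 1/(23 + 45*(-303)) = 1/(23 - 13635) = 1/(-13612) = -1/13612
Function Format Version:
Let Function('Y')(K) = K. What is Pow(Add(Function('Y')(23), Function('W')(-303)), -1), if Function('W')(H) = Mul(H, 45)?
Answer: Rational(-1, 13612) ≈ -7.3465e-5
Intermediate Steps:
Function('W')(H) = Mul(45, H)
Pow(Add(Function('Y')(23), Function('W')(-303)), -1) = Pow(Add(23, Mul(45, -303)), -1) = Pow(Add(23, -13635), -1) = Pow(-13612, -1) = Rational(-1, 13612)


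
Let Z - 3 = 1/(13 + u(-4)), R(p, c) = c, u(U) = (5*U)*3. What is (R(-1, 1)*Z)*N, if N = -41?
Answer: -5740/47 ≈ -122.13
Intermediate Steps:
u(U) = 15*U
Z = 140/47 (Z = 3 + 1/(13 + 15*(-4)) = 3 + 1/(13 - 60) = 3 + 1/(-47) = 3 - 1/47 = 140/47 ≈ 2.9787)
(R(-1, 1)*Z)*N = (1*(140/47))*(-41) = (140/47)*(-41) = -5740/47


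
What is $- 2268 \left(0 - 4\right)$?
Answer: $9072$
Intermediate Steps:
$- 2268 \left(0 - 4\right) = \left(-2268\right) \left(-4\right) = 9072$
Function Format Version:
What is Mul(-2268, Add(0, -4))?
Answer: 9072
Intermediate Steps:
Mul(-2268, Add(0, -4)) = Mul(-2268, -4) = 9072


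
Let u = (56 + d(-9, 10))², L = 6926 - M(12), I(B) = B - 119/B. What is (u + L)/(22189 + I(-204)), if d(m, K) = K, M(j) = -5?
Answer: 135444/263827 ≈ 0.51338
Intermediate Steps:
L = 6931 (L = 6926 - 1*(-5) = 6926 + 5 = 6931)
u = 4356 (u = (56 + 10)² = 66² = 4356)
(u + L)/(22189 + I(-204)) = (4356 + 6931)/(22189 + (-204 - 119/(-204))) = 11287/(22189 + (-204 - 119*(-1/204))) = 11287/(22189 + (-204 + 7/12)) = 11287/(22189 - 2441/12) = 11287/(263827/12) = 11287*(12/263827) = 135444/263827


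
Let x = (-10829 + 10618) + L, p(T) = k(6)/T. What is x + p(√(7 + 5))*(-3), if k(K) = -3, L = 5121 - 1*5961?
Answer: -1051 + 3*√3/2 ≈ -1048.4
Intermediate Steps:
L = -840 (L = 5121 - 5961 = -840)
p(T) = -3/T
x = -1051 (x = (-10829 + 10618) - 840 = -211 - 840 = -1051)
x + p(√(7 + 5))*(-3) = -1051 - 3/√(7 + 5)*(-3) = -1051 - 3*√3/6*(-3) = -1051 - √3/2*(-3) = -1051 + 3*√3/2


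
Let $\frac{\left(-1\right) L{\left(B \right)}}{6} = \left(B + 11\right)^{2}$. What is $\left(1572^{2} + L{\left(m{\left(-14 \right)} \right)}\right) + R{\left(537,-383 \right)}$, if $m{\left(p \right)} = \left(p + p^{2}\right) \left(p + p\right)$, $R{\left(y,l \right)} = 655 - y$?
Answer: $-152672048$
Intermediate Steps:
$m{\left(p \right)} = 2 p \left(p + p^{2}\right)$ ($m{\left(p \right)} = \left(p + p^{2}\right) 2 p = 2 p \left(p + p^{2}\right)$)
$L{\left(B \right)} = - 6 \left(11 + B\right)^{2}$ ($L{\left(B \right)} = - 6 \left(B + 11\right)^{2} = - 6 \left(11 + B\right)^{2}$)
$\left(1572^{2} + L{\left(m{\left(-14 \right)} \right)}\right) + R{\left(537,-383 \right)} = \left(1572^{2} - 6 \left(11 + 2 \left(-14\right)^{2} \left(1 - 14\right)\right)^{2}\right) + \left(655 - 537\right) = \left(2471184 - 6 \left(11 + 2 \cdot 196 \left(-13\right)\right)^{2}\right) + \left(655 - 537\right) = \left(2471184 - 6 \left(11 - 5096\right)^{2}\right) + 118 = \left(2471184 - 6 \left(-5085\right)^{2}\right) + 118 = \left(2471184 - 155143350\right) + 118 = -152672166 + 118 = -152672048$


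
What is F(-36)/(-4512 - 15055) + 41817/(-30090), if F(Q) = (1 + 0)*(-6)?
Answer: -16040249/11544530 ≈ -1.3894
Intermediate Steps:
F(Q) = -6 (F(Q) = 1*(-6) = -6)
F(-36)/(-4512 - 15055) + 41817/(-30090) = -6/(-4512 - 15055) + 41817/(-30090) = -6/(-19567) + 41817*(-1/30090) = -6*(-1/19567) - 13939/10030 = 6/19567 - 13939/10030 = -16040249/11544530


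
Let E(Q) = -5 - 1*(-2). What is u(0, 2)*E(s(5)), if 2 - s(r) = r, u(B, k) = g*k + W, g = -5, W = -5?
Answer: 45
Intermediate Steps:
u(B, k) = -5 - 5*k (u(B, k) = -5*k - 5 = -5 - 5*k)
s(r) = 2 - r
E(Q) = -3 (E(Q) = -5 + 2 = -3)
u(0, 2)*E(s(5)) = (-5 - 5*2)*(-3) = (-5 - 10)*(-3) = -15*(-3) = 45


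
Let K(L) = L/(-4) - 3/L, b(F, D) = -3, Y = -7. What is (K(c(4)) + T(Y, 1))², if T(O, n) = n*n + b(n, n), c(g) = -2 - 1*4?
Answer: 0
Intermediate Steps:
c(g) = -6 (c(g) = -2 - 4 = -6)
T(O, n) = -3 + n² (T(O, n) = n*n - 3 = n² - 3 = -3 + n²)
K(L) = -3/L - L/4 (K(L) = L*(-¼) - 3/L = -L/4 - 3/L = -3/L - L/4)
(K(c(4)) + T(Y, 1))² = ((-3/(-6) - ¼*(-6)) + (-3 + 1²))² = ((-3*(-⅙) + 3/2) + (-3 + 1))² = ((½ + 3/2) - 2)² = (2 - 2)² = 0² = 0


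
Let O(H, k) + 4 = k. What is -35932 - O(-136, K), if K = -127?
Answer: -35801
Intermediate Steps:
O(H, k) = -4 + k
-35932 - O(-136, K) = -35932 - (-4 - 127) = -35932 - 1*(-131) = -35932 + 131 = -35801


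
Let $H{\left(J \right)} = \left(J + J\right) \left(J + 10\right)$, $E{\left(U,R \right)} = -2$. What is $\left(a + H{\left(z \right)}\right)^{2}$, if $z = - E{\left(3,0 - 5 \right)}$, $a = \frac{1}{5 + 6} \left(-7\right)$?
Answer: $\frac{271441}{121} \approx 2243.3$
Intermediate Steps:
$a = - \frac{7}{11}$ ($a = \frac{1}{11} \left(-7\right) = - \frac{7}{11} \approx -0.63636$)
$z = 2$ ($z = \left(-1\right) \left(-2\right) = 2$)
$H{\left(J \right)} = 2 J \left(10 + J\right)$
$\left(a + H{\left(z \right)}\right)^{2} = \left(- \frac{7}{11} + 2 \cdot 2 \left(10 + 2\right)\right)^{2} = \left(- \frac{7}{11} + 2 \cdot 2 \cdot 12\right)^{2} = \left(- \frac{7}{11} + 48\right)^{2} = \left(\frac{521}{11}\right)^{2} = \frac{271441}{121}$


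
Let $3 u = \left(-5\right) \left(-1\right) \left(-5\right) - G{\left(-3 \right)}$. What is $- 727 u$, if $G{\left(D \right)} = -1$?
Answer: $5816$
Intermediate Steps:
$u = -8$ ($u = \frac{\left(-5\right) \left(-1\right) \left(-5\right) - -1}{3} = \frac{5 \left(-5\right) + 1}{3} = \frac{-25 + 1}{3} = \frac{1}{3} \left(-24\right) = -8$)
$- 727 u = \left(-727\right) \left(-8\right) = 5816$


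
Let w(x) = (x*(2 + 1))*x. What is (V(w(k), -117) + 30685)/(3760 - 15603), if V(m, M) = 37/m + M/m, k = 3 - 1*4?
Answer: -7075/2733 ≈ -2.5887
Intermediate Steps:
k = -1 (k = 3 - 4 = -1)
w(x) = 3*x**2 (w(x) = (x*3)*x = (3*x)*x = 3*x**2)
(V(w(k), -117) + 30685)/(3760 - 15603) = ((37 - 117)/((3*(-1)**2)) + 30685)/(3760 - 15603) = (-80/(3*1) + 30685)/(-11843) = (-80/3 + 30685)*(-1/11843) = (91975/3)*(-1/11843) = -7075/2733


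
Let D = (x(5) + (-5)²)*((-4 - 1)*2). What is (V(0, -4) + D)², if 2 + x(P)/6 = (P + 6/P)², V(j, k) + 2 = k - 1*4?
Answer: 149621824/25 ≈ 5.9849e+6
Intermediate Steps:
V(j, k) = -6 + k (V(j, k) = -2 + (k - 1*4) = -2 + (k - 4) = -2 + (-4 + k) = -6 + k)
x(P) = -12 + 6*(P + 6/P)²
D = -12182/5 (D = ((60 + 6*5² + 216/5²) + (-5)²)*((-4 - 1)*2) = ((60 + 6*25 + 216*(1/25)) + 25)*(-5*2) = ((60 + 150 + 216/25) + 25)*(-10) = (5466/25 + 25)*(-10) = (6091/25)*(-10) = -12182/5 ≈ -2436.4)
(V(0, -4) + D)² = ((-6 - 4) - 12182/5)² = (-10 - 12182/5)² = (-12232/5)² = 149621824/25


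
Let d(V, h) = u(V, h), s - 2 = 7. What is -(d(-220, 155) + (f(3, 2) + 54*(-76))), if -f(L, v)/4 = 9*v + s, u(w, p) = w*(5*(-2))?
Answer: 2012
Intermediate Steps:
s = 9 (s = 2 + 7 = 9)
u(w, p) = -10*w (u(w, p) = w*(-10) = -10*w)
d(V, h) = -10*V
f(L, v) = -36 - 36*v (f(L, v) = -4*(9*v + 9) = -4*(9 + 9*v) = -36 - 36*v)
-(d(-220, 155) + (f(3, 2) + 54*(-76))) = -(-10*(-220) + ((-36 - 36*2) + 54*(-76))) = -(2200 + ((-36 - 72) - 4104)) = -(2200 + (-108 - 4104)) = -(2200 - 4212) = -1*(-2012) = 2012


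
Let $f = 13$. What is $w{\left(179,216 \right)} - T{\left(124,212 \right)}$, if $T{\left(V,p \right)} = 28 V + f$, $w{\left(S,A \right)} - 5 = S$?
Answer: $-3301$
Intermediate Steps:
$w{\left(S,A \right)} = 5 + S$
$T{\left(V,p \right)} = 13 + 28 V$ ($T{\left(V,p \right)} = 28 V + 13 = 13 + 28 V$)
$w{\left(179,216 \right)} - T{\left(124,212 \right)} = \left(5 + 179\right) - \left(13 + 28 \cdot 124\right) = 184 - \left(13 + 3472\right) = 184 - 3485 = -3301$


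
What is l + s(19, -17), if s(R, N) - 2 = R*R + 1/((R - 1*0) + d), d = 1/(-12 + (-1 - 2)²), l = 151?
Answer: 28787/56 ≈ 514.05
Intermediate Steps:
d = -⅓ (d = 1/(-12 + (-3)²) = 1/(-12 + 9) = 1/(-3) = -⅓ ≈ -0.33333)
s(R, N) = 2 + R² + 1/(-⅓ + R) (s(R, N) = 2 + (R*R + 1/((R - 1*0) - ⅓)) = 2 + (R² + 1/((R + 0) - ⅓)) = 2 + (R² + 1/(R - ⅓)) = 2 + (R² + 1/(-⅓ + R)) = 2 + R² + 1/(-⅓ + R))
l + s(19, -17) = 151 + (1 - 1*19² + 3*19³ + 6*19)/(-1 + 3*19) = 151 + (1 - 1*361 + 3*6859 + 114)/(-1 + 57) = 151 + (1 - 361 + 20577 + 114)/56 = 151 + (1/56)*20331 = 151 + 20331/56 = 28787/56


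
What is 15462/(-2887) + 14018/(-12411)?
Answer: -232368848/35830557 ≈ -6.4852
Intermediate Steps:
15462/(-2887) + 14018/(-12411) = 15462*(-1/2887) + 14018*(-1/12411) = -15462/2887 - 14018/12411 = -232368848/35830557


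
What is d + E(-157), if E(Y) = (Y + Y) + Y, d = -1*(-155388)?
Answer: 154917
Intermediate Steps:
d = 155388
E(Y) = 3*Y (E(Y) = 2*Y + Y = 3*Y)
d + E(-157) = 155388 + 3*(-157) = 155388 - 471 = 154917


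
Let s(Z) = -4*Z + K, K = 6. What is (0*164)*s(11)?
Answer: 0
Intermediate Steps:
s(Z) = 6 - 4*Z (s(Z) = -4*Z + 6 = 6 - 4*Z)
(0*164)*s(11) = (0*164)*(6 - 4*11) = 0*(6 - 44) = 0*(-38) = 0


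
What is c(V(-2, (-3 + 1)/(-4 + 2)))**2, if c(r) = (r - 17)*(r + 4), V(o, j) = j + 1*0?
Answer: 6400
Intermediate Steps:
V(o, j) = j (V(o, j) = j + 0 = j)
c(r) = (-17 + r)*(4 + r)
c(V(-2, (-3 + 1)/(-4 + 2)))**2 = (-68 + ((-3 + 1)/(-4 + 2))**2 - 13*(-3 + 1)/(-4 + 2))**2 = (-68 + (-2/(-2))**2 - (-26)/(-2))**2 = (-68 + (-2*(-1/2))**2 - (-26)*(-1)/2)**2 = (-68 + 1**2 - 13*1)**2 = (-68 + 1 - 13)**2 = (-80)**2 = 6400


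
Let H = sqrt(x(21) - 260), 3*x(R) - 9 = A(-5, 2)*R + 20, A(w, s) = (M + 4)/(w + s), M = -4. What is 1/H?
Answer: -I*sqrt(2253)/751 ≈ -0.063203*I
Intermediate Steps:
A(w, s) = 0 (A(w, s) = (-4 + 4)/(w + s) = 0/(s + w) = 0)
x(R) = 29/3 (x(R) = 3 + (0*R + 20)/3 = 3 + (0 + 20)/3 = 3 + (1/3)*20 = 3 + 20/3 = 29/3)
H = I*sqrt(2253)/3 (H = sqrt(29/3 - 260) = sqrt(-751/3) = I*sqrt(2253)/3 ≈ 15.822*I)
1/H = 1/(I*sqrt(2253)/3) = -I*sqrt(2253)/751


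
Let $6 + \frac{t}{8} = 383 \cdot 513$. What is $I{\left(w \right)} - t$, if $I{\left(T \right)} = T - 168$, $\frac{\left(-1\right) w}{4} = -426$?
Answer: $-1570248$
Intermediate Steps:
$t = 1571784$ ($t = -48 + 8 \cdot 383 \cdot 513 = -48 + 8 \cdot 196479 = -48 + 1571832 = 1571784$)
$w = 1704$ ($w = \left(-4\right) \left(-426\right) = 1704$)
$I{\left(T \right)} = -168 + T$
$I{\left(w \right)} - t = \left(-168 + 1704\right) - 1571784 = 1536 - 1571784 = -1570248$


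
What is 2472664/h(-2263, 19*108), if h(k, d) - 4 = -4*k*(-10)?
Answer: -618166/22629 ≈ -27.317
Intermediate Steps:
h(k, d) = 4 + 40*k (h(k, d) = 4 - 4*k*(-10) = 4 + 40*k)
2472664/h(-2263, 19*108) = 2472664/(4 + 40*(-2263)) = 2472664/(4 - 90520) = 2472664/(-90516) = 2472664*(-1/90516) = -618166/22629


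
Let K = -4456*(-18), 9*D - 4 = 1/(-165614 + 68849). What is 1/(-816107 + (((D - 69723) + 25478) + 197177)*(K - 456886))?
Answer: -870885/50169162257582657 ≈ -1.7359e-11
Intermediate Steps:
D = 387059/870885 (D = 4/9 + 1/(9*(-165614 + 68849)) = 4/9 + (1/9)/(-96765) = 4/9 + (1/9)*(-1/96765) = 4/9 - 1/870885 = 387059/870885 ≈ 0.44444)
K = 80208
1/(-816107 + (((D - 69723) + 25478) + 197177)*(K - 456886)) = 1/(-816107 + (((387059/870885 - 69723) + 25478) + 197177)*(80208 - 456886)) = 1/(-816107 + ((-60720327796/870885 + 25478) + 197177)*(-376678)) = 1/(-816107 + (-38531919766/870885 + 197177)*(-376678)) = 1/(-816107 + (133186571879/870885)*(-376678)) = 1/(-816107 - 50168451522237962/870885) = 1/(-50169162257582657/870885) = -870885/50169162257582657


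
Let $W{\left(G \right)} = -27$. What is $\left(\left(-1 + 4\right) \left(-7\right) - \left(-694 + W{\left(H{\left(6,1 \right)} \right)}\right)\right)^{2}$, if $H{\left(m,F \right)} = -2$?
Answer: $490000$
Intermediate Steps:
$\left(\left(-1 + 4\right) \left(-7\right) - \left(-694 + W{\left(H{\left(6,1 \right)} \right)}\right)\right)^{2} = \left(\left(-1 + 4\right) \left(-7\right) + \left(694 - -27\right)\right)^{2} = \left(3 \left(-7\right) + \left(694 + 27\right)\right)^{2} = \left(-21 + 721\right)^{2} = 700^{2} = 490000$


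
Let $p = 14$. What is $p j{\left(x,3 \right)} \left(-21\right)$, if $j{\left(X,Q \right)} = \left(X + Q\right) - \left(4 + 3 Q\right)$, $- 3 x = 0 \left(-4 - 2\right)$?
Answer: $2940$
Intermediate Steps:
$x = 0$ ($x = - \frac{0 \left(-4 - 2\right)}{3} = - \frac{0 \left(-6\right)}{3} = \left(- \frac{1}{3}\right) 0 = 0$)
$j{\left(X,Q \right)} = -4 + X - 2 Q$ ($j{\left(X,Q \right)} = \left(Q + X\right) - \left(4 + 3 Q\right) = -4 + X - 2 Q$)
$p j{\left(x,3 \right)} \left(-21\right) = 14 \left(-4 + 0 - 6\right) \left(-21\right) = 14 \left(-10\right) \left(-21\right) = \left(-140\right) \left(-21\right) = 2940$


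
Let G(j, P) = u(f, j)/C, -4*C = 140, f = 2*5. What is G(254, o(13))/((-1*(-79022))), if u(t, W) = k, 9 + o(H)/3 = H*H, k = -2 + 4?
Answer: -1/1382885 ≈ -7.2313e-7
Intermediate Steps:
f = 10
k = 2
o(H) = -27 + 3*H**2 (o(H) = -27 + 3*(H*H) = -27 + 3*H**2)
C = -35 (C = -1/4*140 = -35)
u(t, W) = 2
G(j, P) = -2/35 (G(j, P) = 2/(-35) = 2*(-1/35) = -2/35)
G(254, o(13))/((-1*(-79022))) = -2/(35*((-1*(-79022)))) = -2/35/79022 = -2/35*1/79022 = -1/1382885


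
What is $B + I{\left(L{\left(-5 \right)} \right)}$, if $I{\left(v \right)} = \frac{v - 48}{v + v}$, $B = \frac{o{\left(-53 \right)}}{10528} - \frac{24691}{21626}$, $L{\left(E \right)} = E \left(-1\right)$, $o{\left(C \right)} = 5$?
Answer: $- \frac{3097140971}{569196320} \approx -5.4413$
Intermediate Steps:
$L{\left(E \right)} = - E$
$B = - \frac{129919359}{113839264}$ ($B = \frac{5}{10528} - \frac{24691}{21626} = - \frac{129919359}{113839264} \approx -1.1413$)
$I{\left(v \right)} = \frac{-48 + v}{2 v}$
$B + I{\left(L{\left(-5 \right)} \right)} = - \frac{129919359}{113839264} + \frac{-48 - -5}{2 \left(\left(-1\right) \left(-5\right)\right)} = - \frac{129919359}{113839264} + \frac{-48 + 5}{2 \cdot 5} = - \frac{129919359}{113839264} + \frac{1}{2} \cdot \frac{1}{5} \left(-43\right) = - \frac{129919359}{113839264} - \frac{43}{10} = - \frac{3097140971}{569196320}$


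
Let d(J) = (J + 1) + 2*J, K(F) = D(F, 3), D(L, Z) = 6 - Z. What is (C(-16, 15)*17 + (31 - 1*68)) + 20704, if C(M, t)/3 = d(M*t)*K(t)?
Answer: -89340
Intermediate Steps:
K(F) = 3 (K(F) = 6 - 1*3 = 6 - 3 = 3)
d(J) = 1 + 3*J (d(J) = (1 + J) + 2*J = 1 + 3*J)
C(M, t) = 9 + 27*M*t (C(M, t) = 3*((1 + 3*(M*t))*3) = 3*((1 + 3*M*t)*3) = 3*(3 + 9*M*t) = 9 + 27*M*t)
(C(-16, 15)*17 + (31 - 1*68)) + 20704 = ((9 + 27*(-16)*15)*17 + (31 - 1*68)) + 20704 = ((9 - 6480)*17 + (31 - 68)) + 20704 = (-6471*17 - 37) + 20704 = (-110007 - 37) + 20704 = -110044 + 20704 = -89340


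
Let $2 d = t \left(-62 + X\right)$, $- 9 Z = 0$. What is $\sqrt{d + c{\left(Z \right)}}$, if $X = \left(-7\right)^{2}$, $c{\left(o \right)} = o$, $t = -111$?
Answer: $\frac{\sqrt{2886}}{2} \approx 26.861$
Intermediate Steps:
$Z = 0$ ($Z = \left(- \frac{1}{9}\right) 0 = 0$)
$X = 49$
$d = \frac{1443}{2}$ ($d = \frac{\left(-111\right) \left(-62 + 49\right)}{2} = \frac{\left(-111\right) \left(-13\right)}{2} = \frac{1}{2} \cdot 1443 = \frac{1443}{2} \approx 721.5$)
$\sqrt{d + c{\left(Z \right)}} = \sqrt{\frac{1443}{2} + 0} = \sqrt{\frac{1443}{2}} = \frac{\sqrt{2886}}{2}$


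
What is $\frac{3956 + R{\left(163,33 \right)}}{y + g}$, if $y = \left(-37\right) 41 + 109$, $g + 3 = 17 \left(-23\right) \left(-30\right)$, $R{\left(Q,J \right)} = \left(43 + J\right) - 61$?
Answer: $\frac{3971}{10319} \approx 0.38482$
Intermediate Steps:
$R{\left(Q,J \right)} = -18 + J$
$g = 11727$ ($g = -3 + 17 \left(-23\right) \left(-30\right) = -3 - -11730 = -3 + 11730 = 11727$)
$y = -1408$ ($y = -1517 + 109 = -1408$)
$\frac{3956 + R{\left(163,33 \right)}}{y + g} = \frac{3956 + \left(-18 + 33\right)}{-1408 + 11727} = \frac{3956 + 15}{10319} = 3971 \cdot \frac{1}{10319} = \frac{3971}{10319}$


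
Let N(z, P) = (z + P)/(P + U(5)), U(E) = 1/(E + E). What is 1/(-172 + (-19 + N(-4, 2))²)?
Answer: 441/99709 ≈ 0.0044229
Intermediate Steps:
U(E) = 1/(2*E)
N(z, P) = (P + z)/(⅒ + P) (N(z, P) = (z + P)/(P + (½)/5) = (P + z)/(P + (½)*(⅕)) = (P + z)/(P + ⅒) = (P + z)/(⅒ + P))
1/(-172 + (-19 + N(-4, 2))²) = 1/(-172 + (-19 + 10*(2 - 4)/(1 + 10*2))²) = 1/(-172 + (-19 + 10*(-2)/(1 + 20))²) = 1/(-172 + (-19 + 10*(-2)/21)²) = 1/(-172 + (-19 + 10*(1/21)*(-2))²) = 1/(-172 + (-19 - 20/21)²) = 1/(-172 + (-419/21)²) = 1/(-172 + 175561/441) = 1/(99709/441) = 441/99709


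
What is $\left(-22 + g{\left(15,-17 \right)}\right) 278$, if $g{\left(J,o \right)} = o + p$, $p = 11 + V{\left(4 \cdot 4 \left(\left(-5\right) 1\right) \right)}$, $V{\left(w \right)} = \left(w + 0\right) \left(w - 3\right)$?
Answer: $1838136$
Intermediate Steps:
$V{\left(w \right)} = w \left(-3 + w\right)$
$p = 6651$ ($p = 11 + 4 \cdot 4 \left(\left(-5\right) 1\right) \left(-3 + 4 \cdot 4 \left(\left(-5\right) 1\right)\right) = 11 + 16 \left(-5\right) \left(-3 + 16 \left(-5\right)\right) = 11 - 80 \left(-3 - 80\right) = 11 - -6640 = 11 + 6640 = 6651$)
$g{\left(J,o \right)} = 6651 + o$ ($g{\left(J,o \right)} = o + 6651 = 6651 + o$)
$\left(-22 + g{\left(15,-17 \right)}\right) 278 = \left(-22 + \left(6651 - 17\right)\right) 278 = \left(-22 + 6634\right) 278 = 6612 \cdot 278 = 1838136$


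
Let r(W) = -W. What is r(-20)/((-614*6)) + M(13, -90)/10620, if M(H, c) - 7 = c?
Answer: -43181/3260340 ≈ -0.013244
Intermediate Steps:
M(H, c) = 7 + c
r(-20)/((-614*6)) + M(13, -90)/10620 = (-1*(-20))/((-614*6)) + (7 - 90)/10620 = 20/(-3684) - 83*1/10620 = 20*(-1/3684) - 83/10620 = -5/921 - 83/10620 = -43181/3260340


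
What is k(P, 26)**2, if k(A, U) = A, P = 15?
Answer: 225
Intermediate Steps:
k(P, 26)**2 = 15**2 = 225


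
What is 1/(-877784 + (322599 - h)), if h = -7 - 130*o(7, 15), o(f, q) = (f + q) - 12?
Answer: -1/553878 ≈ -1.8055e-6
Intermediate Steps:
o(f, q) = -12 + f + q
h = -1307 (h = -7 - 130*(-12 + 7 + 15) = -7 - 130*10 = -7 - 1300 = -1307)
1/(-877784 + (322599 - h)) = 1/(-877784 + (322599 - 1*(-1307))) = 1/(-877784 + (322599 + 1307)) = 1/(-877784 + 323906) = 1/(-553878) = -1/553878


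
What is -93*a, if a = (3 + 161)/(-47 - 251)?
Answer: 7626/149 ≈ 51.181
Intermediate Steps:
a = -82/149 (a = 164/(-298) = 164*(-1/298) = -82/149 ≈ -0.55034)
-93*a = -93*(-82/149) = 7626/149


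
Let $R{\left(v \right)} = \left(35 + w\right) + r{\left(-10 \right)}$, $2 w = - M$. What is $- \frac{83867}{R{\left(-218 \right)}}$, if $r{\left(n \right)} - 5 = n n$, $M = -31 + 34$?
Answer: $- \frac{167734}{277} \approx -605.54$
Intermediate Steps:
$M = 3$
$w = - \frac{3}{2}$ ($w = \frac{\left(-1\right) 3}{2} = \frac{1}{2} \left(-3\right) = - \frac{3}{2} \approx -1.5$)
$r{\left(n \right)} = 5 + n^{2}$ ($r{\left(n \right)} = 5 + n n = 5 + n^{2}$)
$R{\left(v \right)} = \frac{277}{2}$ ($R{\left(v \right)} = \left(35 - \frac{3}{2}\right) + \left(5 + \left(-10\right)^{2}\right) = \frac{67}{2} + \left(5 + 100\right) = \frac{67}{2} + 105 = \frac{277}{2}$)
$- \frac{83867}{R{\left(-218 \right)}} = - \frac{83867}{\frac{277}{2}} = \left(-83867\right) \frac{2}{277} = - \frac{167734}{277}$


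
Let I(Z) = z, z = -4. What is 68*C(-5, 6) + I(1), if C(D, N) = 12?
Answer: 812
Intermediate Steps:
I(Z) = -4
68*C(-5, 6) + I(1) = 68*12 - 4 = 816 - 4 = 812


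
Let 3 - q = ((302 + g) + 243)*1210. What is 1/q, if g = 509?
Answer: -1/1275337 ≈ -7.8411e-7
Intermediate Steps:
q = -1275337 (q = 3 - ((302 + 509) + 243)*1210 = 3 - (811 + 243)*1210 = 3 - 1054*1210 = 3 - 1*1275340 = 3 - 1275340 = -1275337)
1/q = 1/(-1275337) = -1/1275337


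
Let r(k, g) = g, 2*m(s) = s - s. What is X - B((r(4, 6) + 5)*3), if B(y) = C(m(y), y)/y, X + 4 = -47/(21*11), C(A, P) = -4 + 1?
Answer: -950/231 ≈ -4.1126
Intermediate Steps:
m(s) = 0 (m(s) = (s - s)/2 = (½)*0 = 0)
C(A, P) = -3
X = -971/231 (X = -4 - 47/(21*11) = -4 - 47/231 = -971/231 ≈ -4.2035)
B(y) = -3/y
X - B((r(4, 6) + 5)*3) = -971/231 - (-3)/((6 + 5)*3) = -971/231 - (-3)/(11*3) = -971/231 - (-3)/33 = -971/231 - 1*(-1/11) = -971/231 + 1/11 = -950/231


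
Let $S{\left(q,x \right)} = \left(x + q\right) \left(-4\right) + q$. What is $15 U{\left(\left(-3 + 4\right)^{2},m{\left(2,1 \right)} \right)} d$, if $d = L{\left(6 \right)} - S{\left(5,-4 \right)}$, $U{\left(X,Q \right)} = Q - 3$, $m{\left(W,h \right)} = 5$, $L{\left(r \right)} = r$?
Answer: $150$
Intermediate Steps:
$S{\left(q,x \right)} = - 4 x - 3 q$ ($S{\left(q,x \right)} = \left(q + x\right) \left(-4\right) + q = \left(- 4 q - 4 x\right) + q = - 4 x - 3 q$)
$U{\left(X,Q \right)} = -3 + Q$
$d = 5$ ($d = 6 - \left(\left(-4\right) \left(-4\right) - 15\right) = 6 - \left(16 - 15\right) = 6 - 1 = 5$)
$15 U{\left(\left(-3 + 4\right)^{2},m{\left(2,1 \right)} \right)} d = 15 \left(-3 + 5\right) 5 = 15 \cdot 2 \cdot 5 = 30 \cdot 5 = 150$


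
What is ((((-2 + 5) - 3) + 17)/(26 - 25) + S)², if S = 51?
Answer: 4624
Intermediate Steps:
((((-2 + 5) - 3) + 17)/(26 - 25) + S)² = ((((-2 + 5) - 3) + 17)/(26 - 25) + 51)² = (((3 - 3) + 17)/1 + 51)² = ((0 + 17)*1 + 51)² = (17*1 + 51)² = (17 + 51)² = 68² = 4624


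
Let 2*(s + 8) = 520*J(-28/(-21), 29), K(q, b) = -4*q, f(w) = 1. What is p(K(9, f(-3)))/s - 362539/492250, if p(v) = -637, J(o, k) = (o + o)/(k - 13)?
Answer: -244779721/13044625 ≈ -18.765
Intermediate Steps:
J(o, k) = 2*o/(-13 + k) (J(o, k) = (2*o)/(-13 + k) = 2*o/(-13 + k))
s = 106/3 (s = -8 + (520*(2*(-28/(-21))/(-13 + 29)))/2 = -8 + (520*(2*(-28*(-1/21))/16))/2 = -8 + (520*(2*(4/3)*(1/16)))/2 = -8 + (520*(⅙))/2 = -8 + (½)*(260/3) = -8 + 130/3 = 106/3 ≈ 35.333)
p(K(9, f(-3)))/s - 362539/492250 = -637/106/3 - 362539/492250 = -637*3/106 - 362539*1/492250 = -1911/106 - 362539/492250 = -244779721/13044625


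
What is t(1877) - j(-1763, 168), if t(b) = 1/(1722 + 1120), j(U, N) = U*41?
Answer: 205428287/2842 ≈ 72283.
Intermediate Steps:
j(U, N) = 41*U
t(b) = 1/2842
t(1877) - j(-1763, 168) = 1/2842 - 41*(-1763) = 1/2842 - 1*(-72283) = 1/2842 + 72283 = 205428287/2842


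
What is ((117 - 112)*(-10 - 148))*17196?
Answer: -13584840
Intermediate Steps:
((117 - 112)*(-10 - 148))*17196 = (5*(-158))*17196 = -790*17196 = -13584840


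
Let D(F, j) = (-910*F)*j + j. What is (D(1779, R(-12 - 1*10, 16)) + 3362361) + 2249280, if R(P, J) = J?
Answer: -20290583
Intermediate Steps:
D(F, j) = j - 910*F*j (D(F, j) = -910*F*j + j = j - 910*F*j)
(D(1779, R(-12 - 1*10, 16)) + 3362361) + 2249280 = (16*(1 - 910*1779) + 3362361) + 2249280 = (16*(1 - 1618890) + 3362361) + 2249280 = (16*(-1618889) + 3362361) + 2249280 = (-25902224 + 3362361) + 2249280 = -22539863 + 2249280 = -20290583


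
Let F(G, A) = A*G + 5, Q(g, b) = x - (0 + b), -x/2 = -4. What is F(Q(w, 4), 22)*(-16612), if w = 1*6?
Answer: -1544916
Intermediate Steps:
x = 8 (x = -2*(-4) = 8)
w = 6
Q(g, b) = 8 - b (Q(g, b) = 8 - (0 + b) = 8 - b)
F(G, A) = 5 + A*G
F(Q(w, 4), 22)*(-16612) = (5 + 22*(8 - 1*4))*(-16612) = (5 + 22*(8 - 4))*(-16612) = (5 + 22*4)*(-16612) = (5 + 88)*(-16612) = 93*(-16612) = -1544916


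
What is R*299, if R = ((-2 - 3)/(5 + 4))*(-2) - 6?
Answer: -13156/9 ≈ -1461.8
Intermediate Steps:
R = -44/9 (R = -5/9*(-2) - 6 = 10/9 - 6 = -44/9 ≈ -4.8889)
R*299 = -44/9*299 = -13156/9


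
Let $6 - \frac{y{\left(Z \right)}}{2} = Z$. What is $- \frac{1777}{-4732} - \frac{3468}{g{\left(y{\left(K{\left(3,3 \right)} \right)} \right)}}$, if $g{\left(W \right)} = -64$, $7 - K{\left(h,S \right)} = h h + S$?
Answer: $\frac{1032769}{18928} \approx 54.563$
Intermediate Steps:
$K{\left(h,S \right)} = 7 - S - h^{2}$ ($K{\left(h,S \right)} = 7 - \left(h h + S\right) = 7 - \left(h^{2} + S\right) = 7 - \left(S + h^{2}\right) = 7 - S - h^{2}$)
$y{\left(Z \right)} = 12 - 2 Z$
$- \frac{1777}{-4732} - \frac{3468}{g{\left(y{\left(K{\left(3,3 \right)} \right)} \right)}} = - \frac{1777}{-4732} - \frac{3468}{-64} = \left(-1777\right) \left(- \frac{1}{4732}\right) - - \frac{867}{16} = \frac{1777}{4732} + \frac{867}{16} = \frac{1032769}{18928}$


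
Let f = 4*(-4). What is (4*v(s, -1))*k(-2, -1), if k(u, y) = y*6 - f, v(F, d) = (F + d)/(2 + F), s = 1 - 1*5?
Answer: 100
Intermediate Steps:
s = -4 (s = 1 - 5 = -4)
f = -16
v(F, d) = (F + d)/(2 + F)
k(u, y) = 16 + 6*y (k(u, y) = y*6 - 1*(-16) = 6*y + 16 = 16 + 6*y)
(4*v(s, -1))*k(-2, -1) = (4*((-4 - 1)/(2 - 4)))*(16 + 6*(-1)) = (4*(-5/(-2)))*(16 - 6) = (4*(-½*(-5)))*10 = (4*(5/2))*10 = 10*10 = 100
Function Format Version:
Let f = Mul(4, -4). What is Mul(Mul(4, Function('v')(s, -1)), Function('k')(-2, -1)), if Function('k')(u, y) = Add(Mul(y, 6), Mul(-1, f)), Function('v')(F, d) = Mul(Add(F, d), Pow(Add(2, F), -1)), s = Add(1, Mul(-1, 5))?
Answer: 100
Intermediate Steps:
s = -4 (s = Add(1, -5) = -4)
f = -16
Function('v')(F, d) = Mul(Pow(Add(2, F), -1), Add(F, d))
Function('k')(u, y) = Add(16, Mul(6, y)) (Function('k')(u, y) = Add(Mul(y, 6), Mul(-1, -16)) = Add(Mul(6, y), 16) = Add(16, Mul(6, y)))
Mul(Mul(4, Function('v')(s, -1)), Function('k')(-2, -1)) = Mul(Mul(4, Mul(Pow(Add(2, -4), -1), Add(-4, -1))), Add(16, Mul(6, -1))) = Mul(Mul(4, Mul(Pow(-2, -1), -5)), Add(16, -6)) = Mul(Mul(4, Mul(Rational(-1, 2), -5)), 10) = Mul(Mul(4, Rational(5, 2)), 10) = Mul(10, 10) = 100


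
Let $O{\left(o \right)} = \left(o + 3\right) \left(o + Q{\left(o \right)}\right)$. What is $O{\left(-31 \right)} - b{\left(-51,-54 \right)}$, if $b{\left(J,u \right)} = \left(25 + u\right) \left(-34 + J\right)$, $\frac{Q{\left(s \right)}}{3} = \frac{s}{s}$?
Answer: $-1681$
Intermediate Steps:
$Q{\left(s \right)} = 3$ ($Q{\left(s \right)} = 3 \frac{s}{s} = 3 \cdot 1 = 3$)
$b{\left(J,u \right)} = \left(-34 + J\right) \left(25 + u\right)$
$O{\left(o \right)} = \left(3 + o\right)^{2}$ ($O{\left(o \right)} = \left(o + 3\right) \left(o + 3\right) = \left(3 + o\right) \left(3 + o\right) = \left(3 + o\right)^{2}$)
$O{\left(-31 \right)} - b{\left(-51,-54 \right)} = \left(9 + \left(-31\right)^{2} + 6 \left(-31\right)\right) - \left(-850 - -1836 + 25 \left(-51\right) - -2754\right) = \left(9 + 961 - 186\right) - \left(-850 + 1836 - 1275 + 2754\right) = 784 - 2465 = -1681$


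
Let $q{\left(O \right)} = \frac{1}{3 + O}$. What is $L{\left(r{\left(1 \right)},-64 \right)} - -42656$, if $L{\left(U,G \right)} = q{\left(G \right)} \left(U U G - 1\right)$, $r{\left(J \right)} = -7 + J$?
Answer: $\frac{2604321}{61} \approx 42694.0$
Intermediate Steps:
$L{\left(U,G \right)} = \frac{-1 + G U^{2}}{3 + G}$ ($L{\left(U,G \right)} = \frac{U U G - 1}{3 + G} = \frac{U^{2} G - 1}{3 + G} = \frac{G U^{2} - 1}{3 + G} = \frac{-1 + G U^{2}}{3 + G}$)
$L{\left(r{\left(1 \right)},-64 \right)} - -42656 = \frac{-1 - 64 \left(-7 + 1\right)^{2}}{3 - 64} - -42656 = \frac{-1 - 64 \left(-6\right)^{2}}{-61} + 42656 = - \frac{-1 - 2304}{61} + 42656 = \left(- \frac{1}{61}\right) \left(-2305\right) + 42656 = \frac{2305}{61} + 42656 = \frac{2604321}{61}$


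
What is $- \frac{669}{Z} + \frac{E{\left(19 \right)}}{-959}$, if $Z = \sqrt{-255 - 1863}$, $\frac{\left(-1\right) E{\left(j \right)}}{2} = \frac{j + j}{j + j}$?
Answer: $\frac{2}{959} + \frac{223 i \sqrt{2118}}{706} \approx 0.0020855 + 14.537 i$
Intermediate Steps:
$E{\left(j \right)} = -2$ ($E{\left(j \right)} = - 2 \frac{j + j}{j + j} = - 2 \frac{2 j}{2 j} = - 2 \cdot 2 j \frac{1}{2 j} = \left(-2\right) 1 = -2$)
$Z = i \sqrt{2118}$ ($Z = \sqrt{-2118} = i \sqrt{2118} \approx 46.022 i$)
$- \frac{669}{Z} + \frac{E{\left(19 \right)}}{-959} = - \frac{669}{i \sqrt{2118}} - \frac{2}{-959} = - 669 \left(- \frac{i \sqrt{2118}}{2118}\right) - - \frac{2}{959} = \frac{223 i \sqrt{2118}}{706} + \frac{2}{959} = \frac{2}{959} + \frac{223 i \sqrt{2118}}{706}$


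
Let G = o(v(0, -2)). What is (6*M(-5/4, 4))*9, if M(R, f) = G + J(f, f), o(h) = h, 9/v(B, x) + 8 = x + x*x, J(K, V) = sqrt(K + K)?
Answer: -81 + 108*sqrt(2) ≈ 71.735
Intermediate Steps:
J(K, V) = sqrt(2)*sqrt(K) (J(K, V) = sqrt(2*K) = sqrt(2)*sqrt(K))
v(B, x) = 9/(-8 + x + x**2) (v(B, x) = 9/(-8 + (x + x*x)) = 9/(-8 + (x + x**2)) = 9/(-8 + x + x**2))
G = -3/2 (G = 9/(-8 - 2 + (-2)**2) = 9/(-8 - 2 + 4) = 9/(-6) = 9*(-1/6) = -3/2 ≈ -1.5000)
M(R, f) = -3/2 + sqrt(2)*sqrt(f)
(6*M(-5/4, 4))*9 = (6*(-3/2 + sqrt(2)*sqrt(4)))*9 = (6*(-3/2 + sqrt(2)*2))*9 = (6*(-3/2 + 2*sqrt(2)))*9 = (-9 + 12*sqrt(2))*9 = -81 + 108*sqrt(2)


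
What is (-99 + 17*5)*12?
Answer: -168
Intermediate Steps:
(-99 + 17*5)*12 = (-99 + 85)*12 = -14*12 = -168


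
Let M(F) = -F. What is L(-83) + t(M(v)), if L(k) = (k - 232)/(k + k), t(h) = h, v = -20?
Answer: 3635/166 ≈ 21.898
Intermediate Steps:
L(k) = (-232 + k)/(2*k) (L(k) = (-232 + k)/((2*k)) = (-232 + k)*(1/(2*k)) = (-232 + k)/(2*k))
L(-83) + t(M(v)) = (1/2)*(-232 - 83)/(-83) - 1*(-20) = (1/2)*(-1/83)*(-315) + 20 = 315/166 + 20 = 3635/166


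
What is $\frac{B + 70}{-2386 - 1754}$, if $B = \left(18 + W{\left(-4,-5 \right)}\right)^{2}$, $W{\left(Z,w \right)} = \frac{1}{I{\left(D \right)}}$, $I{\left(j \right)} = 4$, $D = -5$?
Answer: $- \frac{6449}{66240} \approx -0.097358$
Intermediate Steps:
$W{\left(Z,w \right)} = \frac{1}{4}$
$B = \frac{5329}{16}$ ($B = \left(18 + \frac{1}{4}\right)^{2} = \left(\frac{73}{4}\right)^{2} = \frac{5329}{16} \approx 333.06$)
$\frac{B + 70}{-2386 - 1754} = \frac{\frac{5329}{16} + 70}{-2386 - 1754} = \frac{6449}{16 \left(-4140\right)} = \frac{6449}{16} \left(- \frac{1}{4140}\right) = - \frac{6449}{66240}$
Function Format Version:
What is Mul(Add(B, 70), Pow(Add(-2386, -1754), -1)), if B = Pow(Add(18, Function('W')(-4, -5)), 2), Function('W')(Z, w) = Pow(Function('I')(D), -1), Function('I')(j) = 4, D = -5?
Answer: Rational(-6449, 66240) ≈ -0.097358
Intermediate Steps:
Function('W')(Z, w) = Rational(1, 4) (Function('W')(Z, w) = Pow(4, -1) = Rational(1, 4))
B = Rational(5329, 16) (B = Pow(Add(18, Rational(1, 4)), 2) = Pow(Rational(73, 4), 2) = Rational(5329, 16) ≈ 333.06)
Mul(Add(B, 70), Pow(Add(-2386, -1754), -1)) = Mul(Add(Rational(5329, 16), 70), Pow(Add(-2386, -1754), -1)) = Mul(Rational(6449, 16), Pow(-4140, -1)) = Mul(Rational(6449, 16), Rational(-1, 4140)) = Rational(-6449, 66240)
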